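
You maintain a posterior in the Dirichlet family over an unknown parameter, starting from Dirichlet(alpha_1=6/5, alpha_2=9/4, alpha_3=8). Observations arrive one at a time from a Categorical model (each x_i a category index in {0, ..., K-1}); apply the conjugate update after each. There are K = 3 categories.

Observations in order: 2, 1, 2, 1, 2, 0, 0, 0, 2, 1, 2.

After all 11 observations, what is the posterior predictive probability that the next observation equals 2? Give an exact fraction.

260/449

obs 1: x=2 → posterior Dirichlet(6/5, 9/4, 9)
obs 2: x=1 → posterior Dirichlet(6/5, 13/4, 9)
obs 3: x=2 → posterior Dirichlet(6/5, 13/4, 10)
obs 4: x=1 → posterior Dirichlet(6/5, 17/4, 10)
obs 5: x=2 → posterior Dirichlet(6/5, 17/4, 11)
obs 6: x=0 → posterior Dirichlet(11/5, 17/4, 11)
obs 7: x=0 → posterior Dirichlet(16/5, 17/4, 11)
obs 8: x=0 → posterior Dirichlet(21/5, 17/4, 11)
obs 9: x=2 → posterior Dirichlet(21/5, 17/4, 12)
obs 10: x=1 → posterior Dirichlet(21/5, 21/4, 12)
obs 11: x=2 → posterior Dirichlet(21/5, 21/4, 13)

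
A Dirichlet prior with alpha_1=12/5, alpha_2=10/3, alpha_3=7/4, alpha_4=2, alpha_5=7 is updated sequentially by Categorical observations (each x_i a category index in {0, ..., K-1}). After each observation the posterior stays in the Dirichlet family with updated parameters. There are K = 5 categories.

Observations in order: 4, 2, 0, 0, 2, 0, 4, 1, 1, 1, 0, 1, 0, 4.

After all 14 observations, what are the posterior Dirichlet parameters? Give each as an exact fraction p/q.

obs 1: x=4 → posterior Dirichlet(12/5, 10/3, 7/4, 2, 8)
obs 2: x=2 → posterior Dirichlet(12/5, 10/3, 11/4, 2, 8)
obs 3: x=0 → posterior Dirichlet(17/5, 10/3, 11/4, 2, 8)
obs 4: x=0 → posterior Dirichlet(22/5, 10/3, 11/4, 2, 8)
obs 5: x=2 → posterior Dirichlet(22/5, 10/3, 15/4, 2, 8)
obs 6: x=0 → posterior Dirichlet(27/5, 10/3, 15/4, 2, 8)
obs 7: x=4 → posterior Dirichlet(27/5, 10/3, 15/4, 2, 9)
obs 8: x=1 → posterior Dirichlet(27/5, 13/3, 15/4, 2, 9)
obs 9: x=1 → posterior Dirichlet(27/5, 16/3, 15/4, 2, 9)
obs 10: x=1 → posterior Dirichlet(27/5, 19/3, 15/4, 2, 9)
obs 11: x=0 → posterior Dirichlet(32/5, 19/3, 15/4, 2, 9)
obs 12: x=1 → posterior Dirichlet(32/5, 22/3, 15/4, 2, 9)
obs 13: x=0 → posterior Dirichlet(37/5, 22/3, 15/4, 2, 9)
obs 14: x=4 → posterior Dirichlet(37/5, 22/3, 15/4, 2, 10)

alpha_1=37/5, alpha_2=22/3, alpha_3=15/4, alpha_4=2, alpha_5=10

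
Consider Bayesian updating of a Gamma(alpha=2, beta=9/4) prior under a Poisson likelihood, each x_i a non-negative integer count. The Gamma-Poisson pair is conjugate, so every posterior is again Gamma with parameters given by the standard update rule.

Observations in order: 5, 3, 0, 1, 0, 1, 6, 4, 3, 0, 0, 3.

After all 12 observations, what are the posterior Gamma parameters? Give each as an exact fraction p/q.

obs 1: x=5 → posterior Gamma(7, 13/4)
obs 2: x=3 → posterior Gamma(10, 17/4)
obs 3: x=0 → posterior Gamma(10, 21/4)
obs 4: x=1 → posterior Gamma(11, 25/4)
obs 5: x=0 → posterior Gamma(11, 29/4)
obs 6: x=1 → posterior Gamma(12, 33/4)
obs 7: x=6 → posterior Gamma(18, 37/4)
obs 8: x=4 → posterior Gamma(22, 41/4)
obs 9: x=3 → posterior Gamma(25, 45/4)
obs 10: x=0 → posterior Gamma(25, 49/4)
obs 11: x=0 → posterior Gamma(25, 53/4)
obs 12: x=3 → posterior Gamma(28, 57/4)

alpha=28, beta=57/4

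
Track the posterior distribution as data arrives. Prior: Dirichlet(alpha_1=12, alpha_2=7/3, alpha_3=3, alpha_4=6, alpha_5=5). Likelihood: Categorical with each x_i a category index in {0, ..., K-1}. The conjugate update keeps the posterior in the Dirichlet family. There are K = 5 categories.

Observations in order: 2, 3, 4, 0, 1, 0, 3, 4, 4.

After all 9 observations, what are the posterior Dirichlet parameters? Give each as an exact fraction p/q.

alpha_1=14, alpha_2=10/3, alpha_3=4, alpha_4=8, alpha_5=8

obs 1: x=2 → posterior Dirichlet(12, 7/3, 4, 6, 5)
obs 2: x=3 → posterior Dirichlet(12, 7/3, 4, 7, 5)
obs 3: x=4 → posterior Dirichlet(12, 7/3, 4, 7, 6)
obs 4: x=0 → posterior Dirichlet(13, 7/3, 4, 7, 6)
obs 5: x=1 → posterior Dirichlet(13, 10/3, 4, 7, 6)
obs 6: x=0 → posterior Dirichlet(14, 10/3, 4, 7, 6)
obs 7: x=3 → posterior Dirichlet(14, 10/3, 4, 8, 6)
obs 8: x=4 → posterior Dirichlet(14, 10/3, 4, 8, 7)
obs 9: x=4 → posterior Dirichlet(14, 10/3, 4, 8, 8)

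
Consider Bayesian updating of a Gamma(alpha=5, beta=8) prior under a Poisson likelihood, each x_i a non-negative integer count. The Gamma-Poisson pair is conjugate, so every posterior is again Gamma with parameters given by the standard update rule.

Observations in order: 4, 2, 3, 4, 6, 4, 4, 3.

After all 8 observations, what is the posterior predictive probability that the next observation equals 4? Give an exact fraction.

102883094176846121699528690268471175285246525440/971645701575323882519635342913622589939807491953

obs 1: x=4 → posterior Gamma(9, 9)
obs 2: x=2 → posterior Gamma(11, 10)
obs 3: x=3 → posterior Gamma(14, 11)
obs 4: x=4 → posterior Gamma(18, 12)
obs 5: x=6 → posterior Gamma(24, 13)
obs 6: x=4 → posterior Gamma(28, 14)
obs 7: x=4 → posterior Gamma(32, 15)
obs 8: x=3 → posterior Gamma(35, 16)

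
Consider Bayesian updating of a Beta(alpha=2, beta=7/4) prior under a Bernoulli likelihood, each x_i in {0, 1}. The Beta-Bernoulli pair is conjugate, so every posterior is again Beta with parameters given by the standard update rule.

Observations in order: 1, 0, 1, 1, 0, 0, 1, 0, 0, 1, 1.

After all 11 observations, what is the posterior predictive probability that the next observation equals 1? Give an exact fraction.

obs 1: x=1 → posterior Beta(3, 7/4)
obs 2: x=0 → posterior Beta(3, 11/4)
obs 3: x=1 → posterior Beta(4, 11/4)
obs 4: x=1 → posterior Beta(5, 11/4)
obs 5: x=0 → posterior Beta(5, 15/4)
obs 6: x=0 → posterior Beta(5, 19/4)
obs 7: x=1 → posterior Beta(6, 19/4)
obs 8: x=0 → posterior Beta(6, 23/4)
obs 9: x=0 → posterior Beta(6, 27/4)
obs 10: x=1 → posterior Beta(7, 27/4)
obs 11: x=1 → posterior Beta(8, 27/4)

32/59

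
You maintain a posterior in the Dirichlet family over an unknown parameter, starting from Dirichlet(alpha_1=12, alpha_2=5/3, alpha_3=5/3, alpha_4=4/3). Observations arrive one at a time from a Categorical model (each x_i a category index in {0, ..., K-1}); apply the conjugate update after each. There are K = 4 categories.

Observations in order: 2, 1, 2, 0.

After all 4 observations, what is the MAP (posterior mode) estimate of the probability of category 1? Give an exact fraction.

1/10

obs 1: x=2 → posterior Dirichlet(12, 5/3, 8/3, 4/3)
obs 2: x=1 → posterior Dirichlet(12, 8/3, 8/3, 4/3)
obs 3: x=2 → posterior Dirichlet(12, 8/3, 11/3, 4/3)
obs 4: x=0 → posterior Dirichlet(13, 8/3, 11/3, 4/3)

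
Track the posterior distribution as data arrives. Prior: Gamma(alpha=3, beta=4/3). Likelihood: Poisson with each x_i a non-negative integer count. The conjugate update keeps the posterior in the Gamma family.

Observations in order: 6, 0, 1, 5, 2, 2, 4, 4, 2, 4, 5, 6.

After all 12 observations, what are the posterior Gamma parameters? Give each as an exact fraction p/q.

obs 1: x=6 → posterior Gamma(9, 7/3)
obs 2: x=0 → posterior Gamma(9, 10/3)
obs 3: x=1 → posterior Gamma(10, 13/3)
obs 4: x=5 → posterior Gamma(15, 16/3)
obs 5: x=2 → posterior Gamma(17, 19/3)
obs 6: x=2 → posterior Gamma(19, 22/3)
obs 7: x=4 → posterior Gamma(23, 25/3)
obs 8: x=4 → posterior Gamma(27, 28/3)
obs 9: x=2 → posterior Gamma(29, 31/3)
obs 10: x=4 → posterior Gamma(33, 34/3)
obs 11: x=5 → posterior Gamma(38, 37/3)
obs 12: x=6 → posterior Gamma(44, 40/3)

alpha=44, beta=40/3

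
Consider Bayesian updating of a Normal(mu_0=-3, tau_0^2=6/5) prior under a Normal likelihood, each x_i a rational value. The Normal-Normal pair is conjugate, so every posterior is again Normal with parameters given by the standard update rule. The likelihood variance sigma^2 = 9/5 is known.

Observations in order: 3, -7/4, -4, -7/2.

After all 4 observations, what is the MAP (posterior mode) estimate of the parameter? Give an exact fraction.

-43/22

obs 1: x=3 → posterior Normal(-3/5, 18/25)
obs 2: x=-7/4 → posterior Normal(-13/14, 18/35)
obs 3: x=-4 → posterior Normal(-29/18, 2/5)
obs 4: x=-7/2 → posterior Normal(-43/22, 18/55)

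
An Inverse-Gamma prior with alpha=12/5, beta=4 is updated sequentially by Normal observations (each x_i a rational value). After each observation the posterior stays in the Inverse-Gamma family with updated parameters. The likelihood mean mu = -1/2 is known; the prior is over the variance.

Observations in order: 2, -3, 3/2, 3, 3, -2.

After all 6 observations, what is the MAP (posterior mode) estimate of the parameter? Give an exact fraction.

1025/256

obs 1: x=2 → posterior Inverse-Gamma(29/10, 57/8)
obs 2: x=-3 → posterior Inverse-Gamma(17/5, 41/4)
obs 3: x=3/2 → posterior Inverse-Gamma(39/10, 49/4)
obs 4: x=3 → posterior Inverse-Gamma(22/5, 147/8)
obs 5: x=3 → posterior Inverse-Gamma(49/10, 49/2)
obs 6: x=-2 → posterior Inverse-Gamma(27/5, 205/8)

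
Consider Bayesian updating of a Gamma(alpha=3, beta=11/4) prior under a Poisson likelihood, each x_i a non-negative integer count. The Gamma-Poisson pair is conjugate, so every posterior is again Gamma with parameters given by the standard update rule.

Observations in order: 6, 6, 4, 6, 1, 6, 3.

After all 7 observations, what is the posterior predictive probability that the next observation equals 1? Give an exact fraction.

6813798426106378747316453222037851144778230666218638115860/63806423321775344604618774305037646254726223988233042609201

obs 1: x=6 → posterior Gamma(9, 15/4)
obs 2: x=6 → posterior Gamma(15, 19/4)
obs 3: x=4 → posterior Gamma(19, 23/4)
obs 4: x=6 → posterior Gamma(25, 27/4)
obs 5: x=1 → posterior Gamma(26, 31/4)
obs 6: x=6 → posterior Gamma(32, 35/4)
obs 7: x=3 → posterior Gamma(35, 39/4)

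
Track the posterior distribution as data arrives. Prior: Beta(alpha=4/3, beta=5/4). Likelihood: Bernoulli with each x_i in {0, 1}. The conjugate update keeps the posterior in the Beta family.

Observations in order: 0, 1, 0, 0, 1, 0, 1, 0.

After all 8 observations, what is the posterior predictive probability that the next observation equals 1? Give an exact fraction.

obs 1: x=0 → posterior Beta(4/3, 9/4)
obs 2: x=1 → posterior Beta(7/3, 9/4)
obs 3: x=0 → posterior Beta(7/3, 13/4)
obs 4: x=0 → posterior Beta(7/3, 17/4)
obs 5: x=1 → posterior Beta(10/3, 17/4)
obs 6: x=0 → posterior Beta(10/3, 21/4)
obs 7: x=1 → posterior Beta(13/3, 21/4)
obs 8: x=0 → posterior Beta(13/3, 25/4)

52/127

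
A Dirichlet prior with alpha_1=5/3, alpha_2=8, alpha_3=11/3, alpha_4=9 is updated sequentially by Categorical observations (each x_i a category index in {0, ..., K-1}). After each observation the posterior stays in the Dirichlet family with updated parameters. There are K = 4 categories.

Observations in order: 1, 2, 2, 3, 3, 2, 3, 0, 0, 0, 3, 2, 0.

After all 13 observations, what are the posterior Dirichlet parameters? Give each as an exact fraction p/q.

alpha_1=17/3, alpha_2=9, alpha_3=23/3, alpha_4=13

obs 1: x=1 → posterior Dirichlet(5/3, 9, 11/3, 9)
obs 2: x=2 → posterior Dirichlet(5/3, 9, 14/3, 9)
obs 3: x=2 → posterior Dirichlet(5/3, 9, 17/3, 9)
obs 4: x=3 → posterior Dirichlet(5/3, 9, 17/3, 10)
obs 5: x=3 → posterior Dirichlet(5/3, 9, 17/3, 11)
obs 6: x=2 → posterior Dirichlet(5/3, 9, 20/3, 11)
obs 7: x=3 → posterior Dirichlet(5/3, 9, 20/3, 12)
obs 8: x=0 → posterior Dirichlet(8/3, 9, 20/3, 12)
obs 9: x=0 → posterior Dirichlet(11/3, 9, 20/3, 12)
obs 10: x=0 → posterior Dirichlet(14/3, 9, 20/3, 12)
obs 11: x=3 → posterior Dirichlet(14/3, 9, 20/3, 13)
obs 12: x=2 → posterior Dirichlet(14/3, 9, 23/3, 13)
obs 13: x=0 → posterior Dirichlet(17/3, 9, 23/3, 13)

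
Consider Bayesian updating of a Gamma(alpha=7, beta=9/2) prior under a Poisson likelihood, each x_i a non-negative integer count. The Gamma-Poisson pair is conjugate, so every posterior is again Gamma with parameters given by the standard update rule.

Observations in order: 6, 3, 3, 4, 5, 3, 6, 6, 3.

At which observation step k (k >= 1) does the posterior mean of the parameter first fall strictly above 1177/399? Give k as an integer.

obs 1: x=6 → posterior Gamma(13, 11/2)
obs 2: x=3 → posterior Gamma(16, 13/2)
obs 3: x=3 → posterior Gamma(19, 15/2)
obs 4: x=4 → posterior Gamma(23, 17/2)
obs 5: x=5 → posterior Gamma(28, 19/2)
obs 6: x=3 → posterior Gamma(31, 21/2)
obs 7: x=6 → posterior Gamma(37, 23/2)
obs 8: x=6 → posterior Gamma(43, 25/2)
obs 9: x=3 → posterior Gamma(46, 27/2)

k = 6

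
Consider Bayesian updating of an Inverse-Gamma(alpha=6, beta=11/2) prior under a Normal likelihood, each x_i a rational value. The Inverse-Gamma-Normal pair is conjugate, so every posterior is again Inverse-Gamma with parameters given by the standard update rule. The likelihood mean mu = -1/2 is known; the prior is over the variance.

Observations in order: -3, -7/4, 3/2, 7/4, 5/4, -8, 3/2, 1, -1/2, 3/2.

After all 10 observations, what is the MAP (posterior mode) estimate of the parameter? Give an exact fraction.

1559/384

obs 1: x=-3 → posterior Inverse-Gamma(13/2, 69/8)
obs 2: x=-7/4 → posterior Inverse-Gamma(7, 301/32)
obs 3: x=3/2 → posterior Inverse-Gamma(15/2, 365/32)
obs 4: x=7/4 → posterior Inverse-Gamma(8, 223/16)
obs 5: x=5/4 → posterior Inverse-Gamma(17/2, 495/32)
obs 6: x=-8 → posterior Inverse-Gamma(9, 1395/32)
obs 7: x=3/2 → posterior Inverse-Gamma(19/2, 1459/32)
obs 8: x=1 → posterior Inverse-Gamma(10, 1495/32)
obs 9: x=-1/2 → posterior Inverse-Gamma(21/2, 1495/32)
obs 10: x=3/2 → posterior Inverse-Gamma(11, 1559/32)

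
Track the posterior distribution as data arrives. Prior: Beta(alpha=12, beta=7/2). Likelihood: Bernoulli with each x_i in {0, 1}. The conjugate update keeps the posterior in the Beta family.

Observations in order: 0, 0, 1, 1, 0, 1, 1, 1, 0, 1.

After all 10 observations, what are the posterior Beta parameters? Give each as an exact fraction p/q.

alpha=18, beta=15/2

obs 1: x=0 → posterior Beta(12, 9/2)
obs 2: x=0 → posterior Beta(12, 11/2)
obs 3: x=1 → posterior Beta(13, 11/2)
obs 4: x=1 → posterior Beta(14, 11/2)
obs 5: x=0 → posterior Beta(14, 13/2)
obs 6: x=1 → posterior Beta(15, 13/2)
obs 7: x=1 → posterior Beta(16, 13/2)
obs 8: x=1 → posterior Beta(17, 13/2)
obs 9: x=0 → posterior Beta(17, 15/2)
obs 10: x=1 → posterior Beta(18, 15/2)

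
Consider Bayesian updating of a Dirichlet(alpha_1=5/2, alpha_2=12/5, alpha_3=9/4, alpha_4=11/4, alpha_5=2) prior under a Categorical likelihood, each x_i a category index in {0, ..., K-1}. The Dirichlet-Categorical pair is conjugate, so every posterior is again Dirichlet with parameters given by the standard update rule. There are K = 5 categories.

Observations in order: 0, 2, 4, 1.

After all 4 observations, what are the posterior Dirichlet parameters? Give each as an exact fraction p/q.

alpha_1=7/2, alpha_2=17/5, alpha_3=13/4, alpha_4=11/4, alpha_5=3

obs 1: x=0 → posterior Dirichlet(7/2, 12/5, 9/4, 11/4, 2)
obs 2: x=2 → posterior Dirichlet(7/2, 12/5, 13/4, 11/4, 2)
obs 3: x=4 → posterior Dirichlet(7/2, 12/5, 13/4, 11/4, 3)
obs 4: x=1 → posterior Dirichlet(7/2, 17/5, 13/4, 11/4, 3)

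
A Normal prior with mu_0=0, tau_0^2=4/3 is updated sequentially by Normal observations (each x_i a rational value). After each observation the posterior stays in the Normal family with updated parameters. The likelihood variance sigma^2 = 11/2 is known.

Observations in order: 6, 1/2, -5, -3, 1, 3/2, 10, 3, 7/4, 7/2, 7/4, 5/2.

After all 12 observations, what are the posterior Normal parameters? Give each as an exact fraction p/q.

obs 1: x=6 → posterior Normal(48/41, 44/41)
obs 2: x=1/2 → posterior Normal(52/49, 44/49)
obs 3: x=-5 → posterior Normal(4/19, 44/57)
obs 4: x=-3 → posterior Normal(-12/65, 44/65)
obs 5: x=1 → posterior Normal(-4/73, 44/73)
obs 6: x=3/2 → posterior Normal(8/81, 44/81)
obs 7: x=10 → posterior Normal(88/89, 44/89)
obs 8: x=3 → posterior Normal(112/97, 44/97)
obs 9: x=7/4 → posterior Normal(6/5, 44/105)
obs 10: x=7/2 → posterior Normal(154/113, 44/113)
obs 11: x=7/4 → posterior Normal(168/121, 4/11)
obs 12: x=5/2 → posterior Normal(188/129, 44/129)

mu_0=188/129, tau_0^2=44/129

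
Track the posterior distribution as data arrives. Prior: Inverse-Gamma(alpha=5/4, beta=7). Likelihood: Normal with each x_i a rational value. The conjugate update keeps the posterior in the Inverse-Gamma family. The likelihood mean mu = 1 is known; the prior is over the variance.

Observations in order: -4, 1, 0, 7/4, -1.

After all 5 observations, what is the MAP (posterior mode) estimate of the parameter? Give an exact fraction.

713/152

obs 1: x=-4 → posterior Inverse-Gamma(7/4, 39/2)
obs 2: x=1 → posterior Inverse-Gamma(9/4, 39/2)
obs 3: x=0 → posterior Inverse-Gamma(11/4, 20)
obs 4: x=7/4 → posterior Inverse-Gamma(13/4, 649/32)
obs 5: x=-1 → posterior Inverse-Gamma(15/4, 713/32)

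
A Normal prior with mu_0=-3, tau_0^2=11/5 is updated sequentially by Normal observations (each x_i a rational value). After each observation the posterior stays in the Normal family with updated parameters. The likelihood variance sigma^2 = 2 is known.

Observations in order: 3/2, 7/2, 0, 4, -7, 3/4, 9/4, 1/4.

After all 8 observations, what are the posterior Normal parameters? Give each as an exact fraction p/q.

obs 1: x=3/2 → posterior Normal(-9/14, 22/21)
obs 2: x=7/2 → posterior Normal(25/32, 11/16)
obs 3: x=0 → posterior Normal(25/43, 22/43)
obs 4: x=4 → posterior Normal(23/18, 11/27)
obs 5: x=-7 → posterior Normal(-8/65, 22/65)
obs 6: x=3/4 → posterior Normal(1/304, 11/38)
obs 7: x=9/4 → posterior Normal(25/87, 22/87)
obs 8: x=1/4 → posterior Normal(111/392, 11/49)

mu_0=111/392, tau_0^2=11/49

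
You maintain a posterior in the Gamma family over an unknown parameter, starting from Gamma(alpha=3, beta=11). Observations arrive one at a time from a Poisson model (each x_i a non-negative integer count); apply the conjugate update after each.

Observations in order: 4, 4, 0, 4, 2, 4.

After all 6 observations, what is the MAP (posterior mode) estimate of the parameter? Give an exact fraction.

obs 1: x=4 → posterior Gamma(7, 12)
obs 2: x=4 → posterior Gamma(11, 13)
obs 3: x=0 → posterior Gamma(11, 14)
obs 4: x=4 → posterior Gamma(15, 15)
obs 5: x=2 → posterior Gamma(17, 16)
obs 6: x=4 → posterior Gamma(21, 17)

20/17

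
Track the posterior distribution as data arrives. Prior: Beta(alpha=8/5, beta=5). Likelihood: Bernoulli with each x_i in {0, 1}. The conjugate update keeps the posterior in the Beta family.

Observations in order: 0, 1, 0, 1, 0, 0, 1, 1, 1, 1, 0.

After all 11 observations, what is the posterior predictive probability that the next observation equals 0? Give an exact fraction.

obs 1: x=0 → posterior Beta(8/5, 6)
obs 2: x=1 → posterior Beta(13/5, 6)
obs 3: x=0 → posterior Beta(13/5, 7)
obs 4: x=1 → posterior Beta(18/5, 7)
obs 5: x=0 → posterior Beta(18/5, 8)
obs 6: x=0 → posterior Beta(18/5, 9)
obs 7: x=1 → posterior Beta(23/5, 9)
obs 8: x=1 → posterior Beta(28/5, 9)
obs 9: x=1 → posterior Beta(33/5, 9)
obs 10: x=1 → posterior Beta(38/5, 9)
obs 11: x=0 → posterior Beta(38/5, 10)

25/44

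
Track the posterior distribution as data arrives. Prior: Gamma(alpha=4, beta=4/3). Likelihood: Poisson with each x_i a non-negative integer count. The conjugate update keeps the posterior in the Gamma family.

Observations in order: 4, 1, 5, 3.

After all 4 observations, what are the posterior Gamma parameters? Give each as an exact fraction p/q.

alpha=17, beta=16/3

obs 1: x=4 → posterior Gamma(8, 7/3)
obs 2: x=1 → posterior Gamma(9, 10/3)
obs 3: x=5 → posterior Gamma(14, 13/3)
obs 4: x=3 → posterior Gamma(17, 16/3)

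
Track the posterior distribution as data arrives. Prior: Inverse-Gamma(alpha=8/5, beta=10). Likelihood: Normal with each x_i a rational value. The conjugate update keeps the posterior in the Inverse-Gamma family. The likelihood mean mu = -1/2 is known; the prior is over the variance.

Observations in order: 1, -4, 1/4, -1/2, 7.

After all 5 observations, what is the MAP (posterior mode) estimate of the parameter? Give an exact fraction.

obs 1: x=1 → posterior Inverse-Gamma(21/10, 89/8)
obs 2: x=-4 → posterior Inverse-Gamma(13/5, 69/4)
obs 3: x=1/4 → posterior Inverse-Gamma(31/10, 561/32)
obs 4: x=-1/2 → posterior Inverse-Gamma(18/5, 561/32)
obs 5: x=7 → posterior Inverse-Gamma(41/10, 1461/32)

2435/272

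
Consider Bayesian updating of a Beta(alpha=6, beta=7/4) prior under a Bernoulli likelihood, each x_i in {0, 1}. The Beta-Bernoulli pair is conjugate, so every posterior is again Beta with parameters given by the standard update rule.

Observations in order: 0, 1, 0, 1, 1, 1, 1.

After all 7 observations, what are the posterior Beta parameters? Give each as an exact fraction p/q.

obs 1: x=0 → posterior Beta(6, 11/4)
obs 2: x=1 → posterior Beta(7, 11/4)
obs 3: x=0 → posterior Beta(7, 15/4)
obs 4: x=1 → posterior Beta(8, 15/4)
obs 5: x=1 → posterior Beta(9, 15/4)
obs 6: x=1 → posterior Beta(10, 15/4)
obs 7: x=1 → posterior Beta(11, 15/4)

alpha=11, beta=15/4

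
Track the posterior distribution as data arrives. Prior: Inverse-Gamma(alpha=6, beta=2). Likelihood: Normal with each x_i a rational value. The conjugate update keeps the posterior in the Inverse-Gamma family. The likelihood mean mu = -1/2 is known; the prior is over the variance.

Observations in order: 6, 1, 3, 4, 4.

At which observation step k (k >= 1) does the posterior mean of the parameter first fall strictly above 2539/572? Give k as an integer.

k = 3

obs 1: x=6 → posterior Inverse-Gamma(13/2, 185/8)
obs 2: x=1 → posterior Inverse-Gamma(7, 97/4)
obs 3: x=3 → posterior Inverse-Gamma(15/2, 243/8)
obs 4: x=4 → posterior Inverse-Gamma(8, 81/2)
obs 5: x=4 → posterior Inverse-Gamma(17/2, 405/8)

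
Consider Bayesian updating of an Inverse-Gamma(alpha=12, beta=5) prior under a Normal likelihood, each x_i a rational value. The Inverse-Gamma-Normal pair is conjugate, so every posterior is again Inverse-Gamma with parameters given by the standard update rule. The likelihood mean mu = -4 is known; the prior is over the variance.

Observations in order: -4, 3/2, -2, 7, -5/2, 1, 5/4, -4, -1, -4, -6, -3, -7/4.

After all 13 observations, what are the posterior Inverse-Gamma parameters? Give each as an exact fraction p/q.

obs 1: x=-4 → posterior Inverse-Gamma(25/2, 5)
obs 2: x=3/2 → posterior Inverse-Gamma(13, 161/8)
obs 3: x=-2 → posterior Inverse-Gamma(27/2, 177/8)
obs 4: x=7 → posterior Inverse-Gamma(14, 661/8)
obs 5: x=-5/2 → posterior Inverse-Gamma(29/2, 335/4)
obs 6: x=1 → posterior Inverse-Gamma(15, 385/4)
obs 7: x=5/4 → posterior Inverse-Gamma(31/2, 3521/32)
obs 8: x=-4 → posterior Inverse-Gamma(16, 3521/32)
obs 9: x=-1 → posterior Inverse-Gamma(33/2, 3665/32)
obs 10: x=-4 → posterior Inverse-Gamma(17, 3665/32)
obs 11: x=-6 → posterior Inverse-Gamma(35/2, 3729/32)
obs 12: x=-3 → posterior Inverse-Gamma(18, 3745/32)
obs 13: x=-7/4 → posterior Inverse-Gamma(37/2, 1913/16)

alpha=37/2, beta=1913/16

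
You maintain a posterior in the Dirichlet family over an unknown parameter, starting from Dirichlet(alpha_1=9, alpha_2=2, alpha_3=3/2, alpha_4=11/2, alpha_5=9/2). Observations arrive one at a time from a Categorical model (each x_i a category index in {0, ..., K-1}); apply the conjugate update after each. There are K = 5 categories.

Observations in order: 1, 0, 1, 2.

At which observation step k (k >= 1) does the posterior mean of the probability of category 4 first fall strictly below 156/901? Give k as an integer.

obs 1: x=1 → posterior Dirichlet(9, 3, 3/2, 11/2, 9/2)
obs 2: x=0 → posterior Dirichlet(10, 3, 3/2, 11/2, 9/2)
obs 3: x=1 → posterior Dirichlet(10, 4, 3/2, 11/2, 9/2)
obs 4: x=2 → posterior Dirichlet(10, 4, 5/2, 11/2, 9/2)

k = 4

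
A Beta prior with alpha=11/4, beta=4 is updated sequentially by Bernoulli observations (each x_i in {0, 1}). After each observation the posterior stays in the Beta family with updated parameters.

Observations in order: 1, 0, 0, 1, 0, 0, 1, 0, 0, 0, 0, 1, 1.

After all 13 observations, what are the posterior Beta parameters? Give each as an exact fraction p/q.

obs 1: x=1 → posterior Beta(15/4, 4)
obs 2: x=0 → posterior Beta(15/4, 5)
obs 3: x=0 → posterior Beta(15/4, 6)
obs 4: x=1 → posterior Beta(19/4, 6)
obs 5: x=0 → posterior Beta(19/4, 7)
obs 6: x=0 → posterior Beta(19/4, 8)
obs 7: x=1 → posterior Beta(23/4, 8)
obs 8: x=0 → posterior Beta(23/4, 9)
obs 9: x=0 → posterior Beta(23/4, 10)
obs 10: x=0 → posterior Beta(23/4, 11)
obs 11: x=0 → posterior Beta(23/4, 12)
obs 12: x=1 → posterior Beta(27/4, 12)
obs 13: x=1 → posterior Beta(31/4, 12)

alpha=31/4, beta=12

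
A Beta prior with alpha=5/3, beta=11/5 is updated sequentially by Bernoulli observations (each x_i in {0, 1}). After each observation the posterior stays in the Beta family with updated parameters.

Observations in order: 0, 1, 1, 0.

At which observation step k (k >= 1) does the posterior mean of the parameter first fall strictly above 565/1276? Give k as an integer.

obs 1: x=0 → posterior Beta(5/3, 16/5)
obs 2: x=1 → posterior Beta(8/3, 16/5)
obs 3: x=1 → posterior Beta(11/3, 16/5)
obs 4: x=0 → posterior Beta(11/3, 21/5)

k = 2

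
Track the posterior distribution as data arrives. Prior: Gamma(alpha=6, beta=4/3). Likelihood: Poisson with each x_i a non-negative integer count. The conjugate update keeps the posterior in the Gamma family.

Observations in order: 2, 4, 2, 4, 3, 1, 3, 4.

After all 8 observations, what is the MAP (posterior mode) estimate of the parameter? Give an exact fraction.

obs 1: x=2 → posterior Gamma(8, 7/3)
obs 2: x=4 → posterior Gamma(12, 10/3)
obs 3: x=2 → posterior Gamma(14, 13/3)
obs 4: x=4 → posterior Gamma(18, 16/3)
obs 5: x=3 → posterior Gamma(21, 19/3)
obs 6: x=1 → posterior Gamma(22, 22/3)
obs 7: x=3 → posterior Gamma(25, 25/3)
obs 8: x=4 → posterior Gamma(29, 28/3)

3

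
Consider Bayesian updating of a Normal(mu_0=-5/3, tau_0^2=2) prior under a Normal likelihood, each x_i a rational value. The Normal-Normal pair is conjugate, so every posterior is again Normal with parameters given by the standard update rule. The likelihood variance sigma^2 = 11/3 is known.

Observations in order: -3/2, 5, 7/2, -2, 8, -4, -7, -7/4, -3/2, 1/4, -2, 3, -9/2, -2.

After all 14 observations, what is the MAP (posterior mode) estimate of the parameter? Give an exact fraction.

-172/285

obs 1: x=-3/2 → posterior Normal(-82/51, 22/17)
obs 2: x=5 → posterior Normal(8/69, 22/23)
obs 3: x=7/2 → posterior Normal(71/87, 22/29)
obs 4: x=-2 → posterior Normal(1/3, 22/35)
obs 5: x=8 → posterior Normal(179/123, 22/41)
obs 6: x=-4 → posterior Normal(107/141, 22/47)
obs 7: x=-7 → posterior Normal(-19/159, 22/53)
obs 8: x=-7/4 → posterior Normal(-101/354, 22/59)
obs 9: x=-3/2 → posterior Normal(-31/78, 22/65)
obs 10: x=1/4 → posterior Normal(-73/213, 22/71)
obs 11: x=-2 → posterior Normal(-109/231, 2/7)
obs 12: x=3 → posterior Normal(-55/249, 22/83)
obs 13: x=-9/2 → posterior Normal(-136/267, 22/89)
obs 14: x=-2 → posterior Normal(-172/285, 22/95)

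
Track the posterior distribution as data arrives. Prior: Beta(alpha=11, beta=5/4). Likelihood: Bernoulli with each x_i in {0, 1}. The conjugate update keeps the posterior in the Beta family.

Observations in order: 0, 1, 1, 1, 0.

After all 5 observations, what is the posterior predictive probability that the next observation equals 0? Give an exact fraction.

obs 1: x=0 → posterior Beta(11, 9/4)
obs 2: x=1 → posterior Beta(12, 9/4)
obs 3: x=1 → posterior Beta(13, 9/4)
obs 4: x=1 → posterior Beta(14, 9/4)
obs 5: x=0 → posterior Beta(14, 13/4)

13/69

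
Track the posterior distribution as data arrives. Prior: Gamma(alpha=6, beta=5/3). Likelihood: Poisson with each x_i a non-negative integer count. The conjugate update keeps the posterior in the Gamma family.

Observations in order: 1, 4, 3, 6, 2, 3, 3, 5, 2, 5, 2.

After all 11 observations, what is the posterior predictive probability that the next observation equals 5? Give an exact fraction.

747268805893282905463175652376115374914375714963392125590513584349923770368/6321807477520476778420104278026171976110044543357507603705704726500175491481

obs 1: x=1 → posterior Gamma(7, 8/3)
obs 2: x=4 → posterior Gamma(11, 11/3)
obs 3: x=3 → posterior Gamma(14, 14/3)
obs 4: x=6 → posterior Gamma(20, 17/3)
obs 5: x=2 → posterior Gamma(22, 20/3)
obs 6: x=3 → posterior Gamma(25, 23/3)
obs 7: x=3 → posterior Gamma(28, 26/3)
obs 8: x=5 → posterior Gamma(33, 29/3)
obs 9: x=2 → posterior Gamma(35, 32/3)
obs 10: x=5 → posterior Gamma(40, 35/3)
obs 11: x=2 → posterior Gamma(42, 38/3)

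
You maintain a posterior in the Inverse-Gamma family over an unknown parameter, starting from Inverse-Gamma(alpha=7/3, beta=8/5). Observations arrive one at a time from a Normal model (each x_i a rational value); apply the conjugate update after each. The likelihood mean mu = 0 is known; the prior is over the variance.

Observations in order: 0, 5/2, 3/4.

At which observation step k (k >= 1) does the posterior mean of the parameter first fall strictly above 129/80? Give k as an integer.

k = 2

obs 1: x=0 → posterior Inverse-Gamma(17/6, 8/5)
obs 2: x=5/2 → posterior Inverse-Gamma(10/3, 189/40)
obs 3: x=3/4 → posterior Inverse-Gamma(23/6, 801/160)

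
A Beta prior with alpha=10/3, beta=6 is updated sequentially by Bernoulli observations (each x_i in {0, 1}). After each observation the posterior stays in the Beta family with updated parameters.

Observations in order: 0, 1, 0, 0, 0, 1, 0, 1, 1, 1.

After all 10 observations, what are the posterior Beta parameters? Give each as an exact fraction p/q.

alpha=25/3, beta=11

obs 1: x=0 → posterior Beta(10/3, 7)
obs 2: x=1 → posterior Beta(13/3, 7)
obs 3: x=0 → posterior Beta(13/3, 8)
obs 4: x=0 → posterior Beta(13/3, 9)
obs 5: x=0 → posterior Beta(13/3, 10)
obs 6: x=1 → posterior Beta(16/3, 10)
obs 7: x=0 → posterior Beta(16/3, 11)
obs 8: x=1 → posterior Beta(19/3, 11)
obs 9: x=1 → posterior Beta(22/3, 11)
obs 10: x=1 → posterior Beta(25/3, 11)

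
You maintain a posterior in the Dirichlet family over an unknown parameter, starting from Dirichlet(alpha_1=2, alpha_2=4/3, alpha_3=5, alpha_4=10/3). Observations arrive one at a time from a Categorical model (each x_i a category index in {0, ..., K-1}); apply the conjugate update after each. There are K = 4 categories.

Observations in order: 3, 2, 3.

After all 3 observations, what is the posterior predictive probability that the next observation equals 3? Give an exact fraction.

obs 1: x=3 → posterior Dirichlet(2, 4/3, 5, 13/3)
obs 2: x=2 → posterior Dirichlet(2, 4/3, 6, 13/3)
obs 3: x=3 → posterior Dirichlet(2, 4/3, 6, 16/3)

4/11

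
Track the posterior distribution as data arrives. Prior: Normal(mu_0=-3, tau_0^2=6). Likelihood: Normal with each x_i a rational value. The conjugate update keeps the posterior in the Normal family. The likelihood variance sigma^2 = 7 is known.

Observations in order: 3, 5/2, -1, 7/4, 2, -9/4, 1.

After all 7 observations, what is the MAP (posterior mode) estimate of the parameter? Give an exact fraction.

3/7

obs 1: x=3 → posterior Normal(-3/13, 42/13)
obs 2: x=5/2 → posterior Normal(12/19, 42/19)
obs 3: x=-1 → posterior Normal(6/25, 42/25)
obs 4: x=7/4 → posterior Normal(33/62, 42/31)
obs 5: x=2 → posterior Normal(57/74, 42/37)
obs 6: x=-9/4 → posterior Normal(15/43, 42/43)
obs 7: x=1 → posterior Normal(3/7, 6/7)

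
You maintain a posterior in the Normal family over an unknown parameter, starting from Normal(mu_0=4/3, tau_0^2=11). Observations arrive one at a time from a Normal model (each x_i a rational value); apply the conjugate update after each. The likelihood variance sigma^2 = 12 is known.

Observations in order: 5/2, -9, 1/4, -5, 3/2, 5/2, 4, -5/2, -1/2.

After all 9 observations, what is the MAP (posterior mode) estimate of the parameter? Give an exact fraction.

-211/444

obs 1: x=5/2 → posterior Normal(87/46, 132/23)
obs 2: x=-9 → posterior Normal(-111/68, 66/17)
obs 3: x=1/4 → posterior Normal(-211/180, 44/15)
obs 4: x=-5 → posterior Normal(-431/224, 33/14)
obs 5: x=3/2 → posterior Normal(-365/268, 132/67)
obs 6: x=5/2 → posterior Normal(-85/104, 22/13)
obs 7: x=4 → posterior Normal(-79/356, 132/89)
obs 8: x=-5/2 → posterior Normal(-189/400, 33/25)
obs 9: x=-1/2 → posterior Normal(-211/444, 44/37)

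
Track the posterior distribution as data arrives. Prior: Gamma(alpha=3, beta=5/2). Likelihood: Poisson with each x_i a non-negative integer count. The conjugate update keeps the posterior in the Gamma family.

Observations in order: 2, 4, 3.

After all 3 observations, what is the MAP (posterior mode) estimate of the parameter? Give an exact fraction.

obs 1: x=2 → posterior Gamma(5, 7/2)
obs 2: x=4 → posterior Gamma(9, 9/2)
obs 3: x=3 → posterior Gamma(12, 11/2)

2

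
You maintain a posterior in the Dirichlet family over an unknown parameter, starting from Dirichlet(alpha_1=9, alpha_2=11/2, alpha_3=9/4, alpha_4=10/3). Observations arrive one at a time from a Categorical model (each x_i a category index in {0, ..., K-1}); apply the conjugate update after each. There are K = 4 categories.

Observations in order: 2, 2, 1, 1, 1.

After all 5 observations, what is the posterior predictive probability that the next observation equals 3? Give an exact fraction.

obs 1: x=2 → posterior Dirichlet(9, 11/2, 13/4, 10/3)
obs 2: x=2 → posterior Dirichlet(9, 11/2, 17/4, 10/3)
obs 3: x=1 → posterior Dirichlet(9, 13/2, 17/4, 10/3)
obs 4: x=1 → posterior Dirichlet(9, 15/2, 17/4, 10/3)
obs 5: x=1 → posterior Dirichlet(9, 17/2, 17/4, 10/3)

40/301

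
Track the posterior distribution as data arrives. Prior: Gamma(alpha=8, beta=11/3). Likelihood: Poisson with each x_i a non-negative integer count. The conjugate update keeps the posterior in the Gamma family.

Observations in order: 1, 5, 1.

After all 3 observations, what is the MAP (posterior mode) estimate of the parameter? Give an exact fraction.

21/10

obs 1: x=1 → posterior Gamma(9, 14/3)
obs 2: x=5 → posterior Gamma(14, 17/3)
obs 3: x=1 → posterior Gamma(15, 20/3)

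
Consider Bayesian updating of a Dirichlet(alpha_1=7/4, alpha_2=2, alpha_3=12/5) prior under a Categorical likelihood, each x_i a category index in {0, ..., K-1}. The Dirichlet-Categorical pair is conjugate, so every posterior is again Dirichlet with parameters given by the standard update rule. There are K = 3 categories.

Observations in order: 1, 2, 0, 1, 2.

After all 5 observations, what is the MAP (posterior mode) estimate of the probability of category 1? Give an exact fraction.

60/163

obs 1: x=1 → posterior Dirichlet(7/4, 3, 12/5)
obs 2: x=2 → posterior Dirichlet(7/4, 3, 17/5)
obs 3: x=0 → posterior Dirichlet(11/4, 3, 17/5)
obs 4: x=1 → posterior Dirichlet(11/4, 4, 17/5)
obs 5: x=2 → posterior Dirichlet(11/4, 4, 22/5)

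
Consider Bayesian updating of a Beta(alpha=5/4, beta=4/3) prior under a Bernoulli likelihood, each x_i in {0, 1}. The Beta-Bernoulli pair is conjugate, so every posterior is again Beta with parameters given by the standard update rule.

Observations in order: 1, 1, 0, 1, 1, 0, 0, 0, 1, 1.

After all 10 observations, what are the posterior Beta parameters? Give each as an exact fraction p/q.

obs 1: x=1 → posterior Beta(9/4, 4/3)
obs 2: x=1 → posterior Beta(13/4, 4/3)
obs 3: x=0 → posterior Beta(13/4, 7/3)
obs 4: x=1 → posterior Beta(17/4, 7/3)
obs 5: x=1 → posterior Beta(21/4, 7/3)
obs 6: x=0 → posterior Beta(21/4, 10/3)
obs 7: x=0 → posterior Beta(21/4, 13/3)
obs 8: x=0 → posterior Beta(21/4, 16/3)
obs 9: x=1 → posterior Beta(25/4, 16/3)
obs 10: x=1 → posterior Beta(29/4, 16/3)

alpha=29/4, beta=16/3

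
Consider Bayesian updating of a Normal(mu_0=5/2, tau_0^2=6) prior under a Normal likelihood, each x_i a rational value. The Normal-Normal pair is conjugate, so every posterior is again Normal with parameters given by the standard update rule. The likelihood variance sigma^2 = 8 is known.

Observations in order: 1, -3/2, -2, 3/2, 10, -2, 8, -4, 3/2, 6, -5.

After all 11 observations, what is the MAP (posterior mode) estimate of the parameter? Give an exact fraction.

obs 1: x=1 → posterior Normal(13/7, 24/7)
obs 2: x=-3/2 → posterior Normal(17/20, 12/5)
obs 3: x=-2 → posterior Normal(5/26, 24/13)
obs 4: x=3/2 → posterior Normal(7/16, 3/2)
obs 5: x=10 → posterior Normal(37/19, 24/19)
obs 6: x=-2 → posterior Normal(31/22, 12/11)
obs 7: x=8 → posterior Normal(11/5, 24/25)
obs 8: x=-4 → posterior Normal(43/28, 6/7)
obs 9: x=3/2 → posterior Normal(95/62, 24/31)
obs 10: x=6 → posterior Normal(131/68, 12/17)
obs 11: x=-5 → posterior Normal(101/74, 24/37)

101/74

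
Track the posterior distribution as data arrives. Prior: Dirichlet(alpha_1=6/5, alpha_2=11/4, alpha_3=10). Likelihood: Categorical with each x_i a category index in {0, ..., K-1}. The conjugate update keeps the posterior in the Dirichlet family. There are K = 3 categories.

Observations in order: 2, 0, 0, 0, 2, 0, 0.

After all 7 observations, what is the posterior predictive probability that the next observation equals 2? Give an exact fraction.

240/419

obs 1: x=2 → posterior Dirichlet(6/5, 11/4, 11)
obs 2: x=0 → posterior Dirichlet(11/5, 11/4, 11)
obs 3: x=0 → posterior Dirichlet(16/5, 11/4, 11)
obs 4: x=0 → posterior Dirichlet(21/5, 11/4, 11)
obs 5: x=2 → posterior Dirichlet(21/5, 11/4, 12)
obs 6: x=0 → posterior Dirichlet(26/5, 11/4, 12)
obs 7: x=0 → posterior Dirichlet(31/5, 11/4, 12)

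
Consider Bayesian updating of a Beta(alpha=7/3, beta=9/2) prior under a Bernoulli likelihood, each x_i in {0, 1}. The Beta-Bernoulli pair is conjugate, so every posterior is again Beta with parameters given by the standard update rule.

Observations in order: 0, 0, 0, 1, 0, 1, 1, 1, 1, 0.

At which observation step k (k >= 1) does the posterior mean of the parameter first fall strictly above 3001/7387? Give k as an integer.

obs 1: x=0 → posterior Beta(7/3, 11/2)
obs 2: x=0 → posterior Beta(7/3, 13/2)
obs 3: x=0 → posterior Beta(7/3, 15/2)
obs 4: x=1 → posterior Beta(10/3, 15/2)
obs 5: x=0 → posterior Beta(10/3, 17/2)
obs 6: x=1 → posterior Beta(13/3, 17/2)
obs 7: x=1 → posterior Beta(16/3, 17/2)
obs 8: x=1 → posterior Beta(19/3, 17/2)
obs 9: x=1 → posterior Beta(22/3, 17/2)
obs 10: x=0 → posterior Beta(22/3, 19/2)

k = 8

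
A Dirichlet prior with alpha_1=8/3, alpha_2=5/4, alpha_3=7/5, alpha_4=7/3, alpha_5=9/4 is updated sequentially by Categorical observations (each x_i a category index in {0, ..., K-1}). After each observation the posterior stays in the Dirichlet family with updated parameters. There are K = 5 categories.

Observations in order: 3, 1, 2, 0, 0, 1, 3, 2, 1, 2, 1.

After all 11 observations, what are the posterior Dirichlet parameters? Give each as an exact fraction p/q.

obs 1: x=3 → posterior Dirichlet(8/3, 5/4, 7/5, 10/3, 9/4)
obs 2: x=1 → posterior Dirichlet(8/3, 9/4, 7/5, 10/3, 9/4)
obs 3: x=2 → posterior Dirichlet(8/3, 9/4, 12/5, 10/3, 9/4)
obs 4: x=0 → posterior Dirichlet(11/3, 9/4, 12/5, 10/3, 9/4)
obs 5: x=0 → posterior Dirichlet(14/3, 9/4, 12/5, 10/3, 9/4)
obs 6: x=1 → posterior Dirichlet(14/3, 13/4, 12/5, 10/3, 9/4)
obs 7: x=3 → posterior Dirichlet(14/3, 13/4, 12/5, 13/3, 9/4)
obs 8: x=2 → posterior Dirichlet(14/3, 13/4, 17/5, 13/3, 9/4)
obs 9: x=1 → posterior Dirichlet(14/3, 17/4, 17/5, 13/3, 9/4)
obs 10: x=2 → posterior Dirichlet(14/3, 17/4, 22/5, 13/3, 9/4)
obs 11: x=1 → posterior Dirichlet(14/3, 21/4, 22/5, 13/3, 9/4)

alpha_1=14/3, alpha_2=21/4, alpha_3=22/5, alpha_4=13/3, alpha_5=9/4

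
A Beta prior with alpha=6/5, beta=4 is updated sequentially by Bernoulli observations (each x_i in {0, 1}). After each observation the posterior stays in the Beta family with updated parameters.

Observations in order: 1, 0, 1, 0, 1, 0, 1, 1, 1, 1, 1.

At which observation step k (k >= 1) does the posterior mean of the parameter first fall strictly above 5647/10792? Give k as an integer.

obs 1: x=1 → posterior Beta(11/5, 4)
obs 2: x=0 → posterior Beta(11/5, 5)
obs 3: x=1 → posterior Beta(16/5, 5)
obs 4: x=0 → posterior Beta(16/5, 6)
obs 5: x=1 → posterior Beta(21/5, 6)
obs 6: x=0 → posterior Beta(21/5, 7)
obs 7: x=1 → posterior Beta(26/5, 7)
obs 8: x=1 → posterior Beta(31/5, 7)
obs 9: x=1 → posterior Beta(36/5, 7)
obs 10: x=1 → posterior Beta(41/5, 7)
obs 11: x=1 → posterior Beta(46/5, 7)

k = 10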